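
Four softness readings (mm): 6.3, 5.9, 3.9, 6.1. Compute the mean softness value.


5.55 mm

Sum = 6.3 + 5.9 + 3.9 + 6.1
Mean = 22.2 / 4 = 5.55 mm


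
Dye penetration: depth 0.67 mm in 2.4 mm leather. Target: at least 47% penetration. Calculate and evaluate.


Penetration = 0.67 / 2.4 x 100 = 27.9%
Target: 47%
Meets target: No


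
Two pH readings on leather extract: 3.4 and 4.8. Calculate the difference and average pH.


Difference = |3.4 - 4.8| = 1.4
Average = (3.4 + 4.8) / 2 = 4.10


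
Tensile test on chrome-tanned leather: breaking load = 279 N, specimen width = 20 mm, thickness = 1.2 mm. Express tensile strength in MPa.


11.63 MPa

Cross-section = 20 x 1.2 = 24.0 mm^2
TS = 279 / 24.0 = 11.63 MPa
(1 N/mm^2 = 1 MPa)


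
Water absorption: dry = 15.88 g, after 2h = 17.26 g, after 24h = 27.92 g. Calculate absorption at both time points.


2h absorption = 8.7%
24h absorption = 75.8%

WA (2h) = (17.26 - 15.88) / 15.88 x 100 = 8.7%
WA (24h) = (27.92 - 15.88) / 15.88 x 100 = 75.8%


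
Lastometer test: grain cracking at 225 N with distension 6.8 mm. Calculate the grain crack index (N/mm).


Grain crack index = force / distension
Index = 225 / 6.8 = 33.1 N/mm


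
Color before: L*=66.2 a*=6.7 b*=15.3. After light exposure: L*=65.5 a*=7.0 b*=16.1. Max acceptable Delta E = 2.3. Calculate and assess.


Delta E = 1.10
Passes: Yes


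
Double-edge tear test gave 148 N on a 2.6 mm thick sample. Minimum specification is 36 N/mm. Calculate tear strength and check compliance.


Tear strength = 148 / 2.6 = 56.9 N/mm
Required minimum = 36 N/mm
Compliant: Yes


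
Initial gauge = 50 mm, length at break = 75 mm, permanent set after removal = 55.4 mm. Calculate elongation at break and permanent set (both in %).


Elongation at break = 50.0%
Permanent set = 10.8%

Elongation at break = (75 - 50) / 50 x 100 = 50.0%
Permanent set = (55.4 - 50) / 50 x 100 = 10.8%


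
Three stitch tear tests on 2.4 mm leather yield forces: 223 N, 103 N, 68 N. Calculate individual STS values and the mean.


STS1 = 92.9 N/mm
STS2 = 42.9 N/mm
STS3 = 28.3 N/mm
Mean = 54.7 N/mm

STS1 = 223 / 2.4 = 92.9 N/mm
STS2 = 103 / 2.4 = 42.9 N/mm
STS3 = 68 / 2.4 = 28.3 N/mm
Mean = (92.9 + 42.9 + 28.3) / 3 = 54.7 N/mm


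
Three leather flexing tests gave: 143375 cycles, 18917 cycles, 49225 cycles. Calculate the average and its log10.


Average = (143375 + 18917 + 49225) / 3 = 70506 cycles
log10(70506) = 4.85


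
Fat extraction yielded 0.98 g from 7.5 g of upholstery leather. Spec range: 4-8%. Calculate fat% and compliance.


Fat% = 0.98 / 7.5 x 100 = 13.1%
Spec range: 4-8%
Compliant: No


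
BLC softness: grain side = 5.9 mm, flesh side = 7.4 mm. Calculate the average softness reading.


6.65 mm

Average = (5.9 + 7.4) / 2
Average = 6.65 mm


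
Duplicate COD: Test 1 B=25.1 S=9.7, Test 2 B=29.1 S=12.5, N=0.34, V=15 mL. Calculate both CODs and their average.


COD1 = 2792.5 mg/L
COD2 = 3010.1 mg/L
Average = 2901.3 mg/L

COD1 = (25.1 - 9.7) x 0.34 x 8000 / 15 = 2792.5 mg/L
COD2 = (29.1 - 12.5) x 0.34 x 8000 / 15 = 3010.1 mg/L
Average = (2792.5 + 3010.1) / 2 = 2901.3 mg/L


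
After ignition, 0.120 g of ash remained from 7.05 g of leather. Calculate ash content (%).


1.70%

Ash% = 0.120 / 7.05 x 100
Ash% = 1.70%


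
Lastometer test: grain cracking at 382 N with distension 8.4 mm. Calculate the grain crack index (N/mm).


Grain crack index = force / distension
Index = 382 / 8.4 = 45.5 N/mm


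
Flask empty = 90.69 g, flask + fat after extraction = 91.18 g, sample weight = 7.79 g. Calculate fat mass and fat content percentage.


Fat mass = 91.18 - 90.69 = 0.49 g
Fat% = 0.49 / 7.79 x 100 = 6.3%


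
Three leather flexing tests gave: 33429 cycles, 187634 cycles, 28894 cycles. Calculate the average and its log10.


Average = 83319 cycles
log10 = 4.92

Average = (33429 + 187634 + 28894) / 3 = 83319 cycles
log10(83319) = 4.92


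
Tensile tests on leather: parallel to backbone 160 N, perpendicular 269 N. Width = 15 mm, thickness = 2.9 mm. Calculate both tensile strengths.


Parallel = 3.68 N/mm^2
Perpendicular = 6.18 N/mm^2

Area = 15 x 2.9 = 43.5 mm^2
TS (parallel) = 160 / 43.5 = 3.68 N/mm^2
TS (perpendicular) = 269 / 43.5 = 6.18 N/mm^2


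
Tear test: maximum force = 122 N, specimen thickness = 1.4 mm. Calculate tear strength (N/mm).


Tear strength = force / thickness
Tear = 122 / 1.4 = 87.1 N/mm


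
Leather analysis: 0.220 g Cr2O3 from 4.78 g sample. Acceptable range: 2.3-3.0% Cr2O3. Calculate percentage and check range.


Cr2O3 = 4.60%
Within range: No

Cr2O3% = 0.220 / 4.78 x 100 = 4.60%
Acceptable range: 2.3 to 3.0%
Within range: No


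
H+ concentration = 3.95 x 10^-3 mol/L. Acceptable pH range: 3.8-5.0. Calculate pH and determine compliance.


pH = 2.40
Compliant: No


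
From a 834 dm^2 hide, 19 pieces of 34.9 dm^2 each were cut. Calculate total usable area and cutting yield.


Total usable = 19 x 34.9 = 663.1 dm^2
Yield = 663.1 / 834 x 100 = 79.5%


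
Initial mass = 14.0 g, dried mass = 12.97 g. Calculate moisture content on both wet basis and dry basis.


Moisture lost = 14.0 - 12.97 = 1.03 g
Wet basis MC = 1.03 / 14.0 x 100 = 7.4%
Dry basis MC = 1.03 / 12.97 x 100 = 7.9%


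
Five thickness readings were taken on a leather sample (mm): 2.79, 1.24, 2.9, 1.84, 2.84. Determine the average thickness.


2.32 mm

Sum = 2.79 + 1.24 + 2.9 + 1.84 + 2.84 = 11.61
Average = 11.61 / 5 = 2.32 mm


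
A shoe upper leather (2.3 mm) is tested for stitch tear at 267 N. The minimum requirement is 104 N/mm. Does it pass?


STS = 116.1 N/mm
Passes: Yes


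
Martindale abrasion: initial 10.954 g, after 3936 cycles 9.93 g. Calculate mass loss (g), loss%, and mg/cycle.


Loss = 10.954 - 9.93 = 1.024 g
Loss% = 1.024 / 10.954 x 100 = 9.35%
Rate = 1.024 / 3936 x 1000 = 0.260 mg/cycle


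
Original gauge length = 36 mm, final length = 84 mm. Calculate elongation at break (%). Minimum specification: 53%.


Extension = 84 - 36 = 48 mm
Elongation = 48 / 36 x 100 = 133.3%
Minimum required: 53%
Meets specification: Yes


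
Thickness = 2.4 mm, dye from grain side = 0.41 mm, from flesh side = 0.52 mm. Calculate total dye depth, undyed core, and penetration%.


Total dyed = 0.93 mm
Undyed core = 1.47 mm
Penetration = 38.8%

Total dyed = 0.41 + 0.52 = 0.93 mm
Undyed core = 2.4 - 0.93 = 1.47 mm
Penetration = 0.93 / 2.4 x 100 = 38.8%


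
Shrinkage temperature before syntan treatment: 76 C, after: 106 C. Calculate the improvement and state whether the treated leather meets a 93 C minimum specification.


Improvement = 106 - 76 = 30 C
Spec check: 106 C >= 93 C? Yes


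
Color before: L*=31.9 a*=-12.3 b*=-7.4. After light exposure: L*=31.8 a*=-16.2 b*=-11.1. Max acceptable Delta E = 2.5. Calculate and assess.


Delta E = 5.38
Passes: No

dL = -0.1, da = -3.9, db = -3.7
dE = sqrt((-0.1)^2 + (-3.9)^2 + (-3.7)^2) = 5.38
Max = 2.5
Passes: No


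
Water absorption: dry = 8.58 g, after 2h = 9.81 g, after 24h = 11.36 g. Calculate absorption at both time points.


WA (2h) = (9.81 - 8.58) / 8.58 x 100 = 14.3%
WA (24h) = (11.36 - 8.58) / 8.58 x 100 = 32.4%


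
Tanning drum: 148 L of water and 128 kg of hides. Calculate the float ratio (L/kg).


Float ratio = water / hide weight
Ratio = 148 / 128 = 1.2


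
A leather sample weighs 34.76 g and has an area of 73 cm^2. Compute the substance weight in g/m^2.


4761.6 g/m^2


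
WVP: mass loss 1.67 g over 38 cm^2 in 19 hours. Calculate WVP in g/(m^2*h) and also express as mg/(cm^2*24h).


WVP = 23.13 g/(m^2*h)
Daily rate = 55.51 mg/(cm^2*24h)

WVP = 1.67 / (38 x 19) x 10000 = 23.13 g/(m^2*h)
Mass loss in mg = 1.67 x 1000 = 1670 mg
Per cm^2 per 24h in mg: 1670 x 24 / (38 x 19) = 40080 / 722 = 55.51 mg/(cm^2*24h)


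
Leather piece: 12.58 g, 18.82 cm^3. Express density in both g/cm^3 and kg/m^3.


0.668 g/cm^3
668 kg/m^3

Density = 12.58 / 18.82 = 0.668 g/cm^3
Convert: 0.668 x 1000 = 668 kg/m^3


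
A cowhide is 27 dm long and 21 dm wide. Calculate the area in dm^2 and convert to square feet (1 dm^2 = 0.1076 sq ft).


567 dm^2
61.01 sq ft

Area = 27 x 21 = 567 dm^2
Conversion: 567 x 0.1076 = 61.01 sq ft


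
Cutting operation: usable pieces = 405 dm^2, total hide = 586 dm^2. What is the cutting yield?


Yield = usable / total x 100
Yield = 405 / 586 x 100 = 69.1%


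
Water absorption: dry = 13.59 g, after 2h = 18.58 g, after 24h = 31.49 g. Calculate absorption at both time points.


WA (2h) = (18.58 - 13.59) / 13.59 x 100 = 36.7%
WA (24h) = (31.49 - 13.59) / 13.59 x 100 = 131.7%


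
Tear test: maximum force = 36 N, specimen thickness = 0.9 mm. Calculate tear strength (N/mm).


Tear strength = force / thickness
Tear = 36 / 0.9 = 40.0 N/mm


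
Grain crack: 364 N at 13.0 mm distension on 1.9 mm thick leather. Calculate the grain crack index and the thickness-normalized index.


Crack index = 28.0 N/mm
Normalized index = 14.7 N/mm per mm

Crack index = 364 / 13.0 = 28.0 N/mm
Normalized = 28.0 / 1.9 = 14.7 N/mm per mm


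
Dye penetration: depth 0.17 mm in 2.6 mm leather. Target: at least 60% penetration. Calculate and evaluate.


Penetration = 0.17 / 2.6 x 100 = 6.5%
Target: 60%
Meets target: No


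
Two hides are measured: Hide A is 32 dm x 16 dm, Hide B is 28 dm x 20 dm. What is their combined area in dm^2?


1072 dm^2


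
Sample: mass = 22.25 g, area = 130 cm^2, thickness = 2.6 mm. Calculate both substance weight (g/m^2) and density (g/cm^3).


Substance weight = 1711.5 g/m^2
Density = 0.658 g/cm^3


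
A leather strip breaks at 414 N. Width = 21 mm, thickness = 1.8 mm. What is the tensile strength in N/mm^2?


Cross-sectional area = 21 x 1.8 = 37.8 mm^2
Tensile strength = 414 / 37.8 = 10.95 N/mm^2


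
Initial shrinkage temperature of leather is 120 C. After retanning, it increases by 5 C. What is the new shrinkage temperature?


New Ts = 120 + 5 = 125 C


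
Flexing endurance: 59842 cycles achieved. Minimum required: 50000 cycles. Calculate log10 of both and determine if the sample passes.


Achieved: log10 = 4.78
Required: log10 = 4.70
Passes: Yes

log10(59842) = 4.78
log10(50000) = 4.70
Passes: Yes


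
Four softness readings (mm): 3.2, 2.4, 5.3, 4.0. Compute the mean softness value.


3.73 mm


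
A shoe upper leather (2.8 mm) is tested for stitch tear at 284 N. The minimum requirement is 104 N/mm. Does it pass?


STS = 284 / 2.8 = 101.4 N/mm
Minimum required: 104 N/mm
Passes: No


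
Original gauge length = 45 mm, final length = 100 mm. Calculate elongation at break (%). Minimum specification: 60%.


Elongation = 122.2%
Meets spec: Yes


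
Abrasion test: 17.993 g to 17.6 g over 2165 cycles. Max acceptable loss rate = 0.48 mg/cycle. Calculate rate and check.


Loss = 17.993 - 17.6 = 0.393 g
Rate = 0.393 g / 2165 cycles x 1000 = 0.182 mg/cycle
Max = 0.48 mg/cycle
Passes: Yes


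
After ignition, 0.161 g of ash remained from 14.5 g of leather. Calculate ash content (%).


1.11%

Ash% = 0.161 / 14.5 x 100
Ash% = 1.11%


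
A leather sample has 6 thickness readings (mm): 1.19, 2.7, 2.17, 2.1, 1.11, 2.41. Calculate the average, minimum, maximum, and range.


Sum = 11.68
Average = 11.68 / 6 = 1.95 mm
Minimum = 1.11 mm
Maximum = 2.7 mm
Range = 2.7 - 1.11 = 1.59 mm


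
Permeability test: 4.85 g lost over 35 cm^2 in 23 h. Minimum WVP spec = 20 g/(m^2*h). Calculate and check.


WVP = 4.85 / (35 x 23) x 10000 = 60.25 g/(m^2*h)
Minimum: 20 g/(m^2*h)
Meets spec: Yes


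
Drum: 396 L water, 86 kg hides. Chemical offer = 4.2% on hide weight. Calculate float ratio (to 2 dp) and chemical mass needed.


Float ratio = 4.60
Chemical needed = 3.612 kg

Float ratio = 396 / 86 = 4.60
Chemical = 86 x 4.2 / 100 = 3.612 kg


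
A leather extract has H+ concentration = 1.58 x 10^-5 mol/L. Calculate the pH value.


pH = -log10[H+]
pH = -log10(1.58 x 10^-5) = 4.80


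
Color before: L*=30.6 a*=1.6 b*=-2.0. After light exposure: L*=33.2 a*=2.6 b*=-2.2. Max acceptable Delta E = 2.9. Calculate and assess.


Delta E = 2.79
Passes: Yes

dL = 2.6, da = 1.0, db = -0.2
dE = sqrt((2.6)^2 + (1.0)^2 + (-0.2)^2) = 2.79
Max = 2.9
Passes: Yes


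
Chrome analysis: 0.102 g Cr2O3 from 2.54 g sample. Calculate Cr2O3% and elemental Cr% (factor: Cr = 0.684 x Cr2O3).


Cr2O3% = 0.102 / 2.54 x 100 = 4.02%
Cr% = 4.02 x 0.684 = 2.75%


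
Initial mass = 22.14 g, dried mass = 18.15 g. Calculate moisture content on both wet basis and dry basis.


Moisture lost = 22.14 - 18.15 = 3.99 g
Wet basis MC = 3.99 / 22.14 x 100 = 18.0%
Dry basis MC = 3.99 / 18.15 x 100 = 22.0%


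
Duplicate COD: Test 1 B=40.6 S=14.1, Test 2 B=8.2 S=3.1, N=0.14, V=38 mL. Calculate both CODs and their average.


COD1 = 781.1 mg/L
COD2 = 150.3 mg/L
Average = 465.7 mg/L


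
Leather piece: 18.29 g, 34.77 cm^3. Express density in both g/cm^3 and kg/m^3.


0.526 g/cm^3
526 kg/m^3

Density = 18.29 / 34.77 = 0.526 g/cm^3
Convert: 0.526 x 1000 = 526 kg/m^3


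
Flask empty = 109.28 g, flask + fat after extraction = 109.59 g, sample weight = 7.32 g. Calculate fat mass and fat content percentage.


Fat mass = 109.59 - 109.28 = 0.31 g
Fat% = 0.31 / 7.32 x 100 = 4.2%


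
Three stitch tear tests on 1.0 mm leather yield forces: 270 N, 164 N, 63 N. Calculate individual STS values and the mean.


STS1 = 270.0 N/mm
STS2 = 164.0 N/mm
STS3 = 63.0 N/mm
Mean = 165.7 N/mm

STS1 = 270 / 1.0 = 270.0 N/mm
STS2 = 164 / 1.0 = 164.0 N/mm
STS3 = 63 / 1.0 = 63.0 N/mm
Mean = (270.0 + 164.0 + 63.0) / 3 = 165.7 N/mm


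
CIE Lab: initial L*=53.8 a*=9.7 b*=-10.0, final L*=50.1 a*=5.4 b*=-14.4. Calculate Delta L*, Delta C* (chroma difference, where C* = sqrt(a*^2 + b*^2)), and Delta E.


Delta L* = -3.7
Delta C* = 1.45
Delta E = 7.18

Delta L* = 50.1 - 53.8 = -3.7
C1* = sqrt((9.7)^2 + (-10.0)^2) = 13.932
C2* = sqrt((5.4)^2 + (-14.4)^2) = 15.379
Delta C* = 15.379 - 13.932 = 1.45
Delta E = sqrt((-3.7)^2 + (-4.3)^2 + (-4.4)^2) = 7.18


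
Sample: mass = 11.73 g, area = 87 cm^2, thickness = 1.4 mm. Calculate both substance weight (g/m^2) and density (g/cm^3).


SW = 11.73 / 87 x 10000 = 1348.3 g/m^2
Volume = 87 x 1.4 / 10 = 12.18 cm^3
Density = 11.73 / 12.18 = 0.963 g/cm^3


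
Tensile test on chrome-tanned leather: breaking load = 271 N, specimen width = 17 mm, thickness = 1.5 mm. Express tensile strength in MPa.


Cross-section = 17 x 1.5 = 25.5 mm^2
TS = 271 / 25.5 = 10.63 MPa
(1 N/mm^2 = 1 MPa)


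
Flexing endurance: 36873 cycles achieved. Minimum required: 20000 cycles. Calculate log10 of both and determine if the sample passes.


log10(36873) = 4.57
log10(20000) = 4.30
Passes: Yes


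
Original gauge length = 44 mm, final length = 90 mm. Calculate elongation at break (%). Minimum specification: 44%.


Extension = 90 - 44 = 46 mm
Elongation = 46 / 44 x 100 = 104.5%
Minimum required: 44%
Meets specification: Yes


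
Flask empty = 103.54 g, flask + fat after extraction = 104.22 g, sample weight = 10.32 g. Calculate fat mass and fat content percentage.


Fat mass = 0.68 g
Fat content = 6.6%


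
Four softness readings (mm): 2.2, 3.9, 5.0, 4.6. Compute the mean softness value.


3.93 mm

Sum = 2.2 + 3.9 + 5.0 + 4.6
Mean = 15.7 / 4 = 3.93 mm


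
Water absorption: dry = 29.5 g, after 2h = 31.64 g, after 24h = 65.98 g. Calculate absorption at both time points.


2h absorption = 7.3%
24h absorption = 123.7%

WA (2h) = (31.64 - 29.5) / 29.5 x 100 = 7.3%
WA (24h) = (65.98 - 29.5) / 29.5 x 100 = 123.7%


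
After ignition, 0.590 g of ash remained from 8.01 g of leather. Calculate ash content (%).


7.37%

Ash% = 0.590 / 8.01 x 100
Ash% = 7.37%


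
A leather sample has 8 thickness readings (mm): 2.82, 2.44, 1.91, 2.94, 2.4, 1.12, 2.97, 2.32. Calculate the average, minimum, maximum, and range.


Sum = 18.92
Average = 18.92 / 8 = 2.37 mm
Minimum = 1.12 mm
Maximum = 2.97 mm
Range = 2.97 - 1.12 = 1.85 mm


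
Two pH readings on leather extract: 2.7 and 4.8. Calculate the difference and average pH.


Difference = |2.7 - 4.8| = 2.1
Average = (2.7 + 4.8) / 2 = 3.75


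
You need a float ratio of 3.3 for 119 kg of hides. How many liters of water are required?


392.7 L


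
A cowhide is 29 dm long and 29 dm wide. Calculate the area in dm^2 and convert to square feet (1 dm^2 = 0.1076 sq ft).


Area = 29 x 29 = 841 dm^2
Conversion: 841 x 0.1076 = 90.49 sq ft


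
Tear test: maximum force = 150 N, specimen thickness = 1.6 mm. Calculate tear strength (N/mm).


93.8 N/mm

Tear strength = force / thickness
Tear = 150 / 1.6 = 93.8 N/mm


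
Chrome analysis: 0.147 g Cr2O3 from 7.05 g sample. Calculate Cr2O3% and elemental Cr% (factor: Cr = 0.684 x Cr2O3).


Cr2O3% = 0.147 / 7.05 x 100 = 2.09%
Cr% = 2.09 x 0.684 = 1.43%


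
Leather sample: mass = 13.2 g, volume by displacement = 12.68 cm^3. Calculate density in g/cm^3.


1.041 g/cm^3


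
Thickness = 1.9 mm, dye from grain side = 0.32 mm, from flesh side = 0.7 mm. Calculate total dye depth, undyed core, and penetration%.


Total dyed = 1.02 mm
Undyed core = 0.88 mm
Penetration = 53.7%

Total dyed = 0.32 + 0.7 = 1.02 mm
Undyed core = 1.9 - 1.02 = 0.88 mm
Penetration = 1.02 / 1.9 x 100 = 53.7%


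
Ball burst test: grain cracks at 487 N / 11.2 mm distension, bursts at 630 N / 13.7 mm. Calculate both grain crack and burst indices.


Crack index = 487 / 11.2 = 43.5 N/mm
Burst index = 630 / 13.7 = 46.0 N/mm


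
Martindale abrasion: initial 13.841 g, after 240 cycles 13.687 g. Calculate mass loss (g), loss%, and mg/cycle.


Loss = 13.841 - 13.687 = 0.154 g
Loss% = 0.154 / 13.841 x 100 = 1.11%
Rate = 0.154 / 240 x 1000 = 0.642 mg/cycle


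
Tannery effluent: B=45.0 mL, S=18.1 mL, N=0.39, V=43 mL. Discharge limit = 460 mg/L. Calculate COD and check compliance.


COD = 1951.8 mg/L
Compliant: No


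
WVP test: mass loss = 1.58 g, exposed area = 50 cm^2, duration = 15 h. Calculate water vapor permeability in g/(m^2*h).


WVP = mass_loss / (area x time) x 10000
WVP = 1.58 / (50 x 15) x 10000
WVP = 1.58 / 750 x 10000 = 21.07 g/(m^2*h)


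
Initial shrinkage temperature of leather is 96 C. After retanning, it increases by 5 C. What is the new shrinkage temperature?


New Ts = 96 + 5 = 101 C


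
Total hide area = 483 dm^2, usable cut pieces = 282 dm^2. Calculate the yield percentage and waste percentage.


Yield = 282 / 483 x 100 = 58.4%
Waste = 483 - 282 = 201 dm^2
Waste% = 100 - 58.4 = 41.6%


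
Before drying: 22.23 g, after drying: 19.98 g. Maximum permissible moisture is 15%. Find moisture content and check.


MC = (22.23 - 19.98) / 22.23 x 100 = 10.1%
Maximum: 15%
Acceptable: Yes


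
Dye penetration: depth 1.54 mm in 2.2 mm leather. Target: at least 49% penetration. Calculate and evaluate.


Penetration = 1.54 / 2.2 x 100 = 70.0%
Target: 49%
Meets target: Yes


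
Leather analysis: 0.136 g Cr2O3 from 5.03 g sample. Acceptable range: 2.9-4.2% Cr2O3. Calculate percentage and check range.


Cr2O3 = 2.70%
Within range: No

Cr2O3% = 0.136 / 5.03 x 100 = 2.70%
Acceptable range: 2.9 to 4.2%
Within range: No


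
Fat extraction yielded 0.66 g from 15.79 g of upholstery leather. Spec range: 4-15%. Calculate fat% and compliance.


Fat% = 0.66 / 15.79 x 100 = 4.2%
Spec range: 4-15%
Compliant: Yes


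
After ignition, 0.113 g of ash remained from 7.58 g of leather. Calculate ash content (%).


Ash% = 0.113 / 7.58 x 100
Ash% = 1.49%


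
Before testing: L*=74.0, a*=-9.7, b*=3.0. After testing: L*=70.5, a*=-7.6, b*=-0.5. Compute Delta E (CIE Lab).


Delta E = 5.38

dL = 70.5 - 74.0 = -3.5
da = -7.6 - (-9.7) = 2.1
db = -0.5 - 3.0 = -3.5
dE = sqrt((-3.5)^2 + (2.1)^2 + (-3.5)^2) = 5.38


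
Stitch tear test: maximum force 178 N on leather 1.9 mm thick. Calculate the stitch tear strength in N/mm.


Stitch tear strength = force / thickness
STS = 178 / 1.9 = 93.7 N/mm


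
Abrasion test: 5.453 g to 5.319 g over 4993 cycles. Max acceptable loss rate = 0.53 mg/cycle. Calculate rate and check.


Loss = 5.453 - 5.319 = 0.134 g
Rate = 0.134 g / 4993 cycles x 1000 = 0.027 mg/cycle
Max = 0.53 mg/cycle
Passes: Yes


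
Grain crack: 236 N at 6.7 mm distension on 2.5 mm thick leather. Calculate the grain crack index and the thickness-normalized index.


Crack index = 35.2 N/mm
Normalized index = 14.1 N/mm per mm


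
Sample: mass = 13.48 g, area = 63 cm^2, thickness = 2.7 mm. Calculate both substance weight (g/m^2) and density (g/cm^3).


Substance weight = 2139.7 g/m^2
Density = 0.792 g/cm^3

SW = 13.48 / 63 x 10000 = 2139.7 g/m^2
Volume = 63 x 2.7 / 10 = 17.01 cm^3
Density = 13.48 / 17.01 = 0.792 g/cm^3


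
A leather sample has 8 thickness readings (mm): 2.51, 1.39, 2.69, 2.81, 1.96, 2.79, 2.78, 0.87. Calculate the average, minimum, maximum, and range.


Sum = 17.80
Average = 17.80 / 8 = 2.23 mm
Minimum = 0.87 mm
Maximum = 2.81 mm
Range = 2.81 - 0.87 = 1.94 mm


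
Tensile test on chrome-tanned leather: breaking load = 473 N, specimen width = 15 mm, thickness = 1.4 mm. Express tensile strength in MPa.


Cross-section = 15 x 1.4 = 21.0 mm^2
TS = 473 / 21.0 = 22.52 MPa
(1 N/mm^2 = 1 MPa)


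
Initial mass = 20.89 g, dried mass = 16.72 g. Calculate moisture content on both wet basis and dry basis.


Wet basis = 20.0%
Dry basis = 24.9%


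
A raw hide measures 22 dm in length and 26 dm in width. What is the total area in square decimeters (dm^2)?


Area = length x width
Area = 22 x 26 = 572 dm^2


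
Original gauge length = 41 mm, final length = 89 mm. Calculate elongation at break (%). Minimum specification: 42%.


Extension = 89 - 41 = 48 mm
Elongation = 48 / 41 x 100 = 117.1%
Minimum required: 42%
Meets specification: Yes


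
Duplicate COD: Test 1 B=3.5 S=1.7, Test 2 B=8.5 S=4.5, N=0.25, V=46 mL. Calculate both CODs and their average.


COD1 = (3.5 - 1.7) x 0.25 x 8000 / 46 = 78.3 mg/L
COD2 = (8.5 - 4.5) x 0.25 x 8000 / 46 = 173.9 mg/L
Average = (78.3 + 173.9) / 2 = 126.1 mg/L


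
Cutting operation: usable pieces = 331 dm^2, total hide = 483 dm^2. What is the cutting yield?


Yield = usable / total x 100
Yield = 331 / 483 x 100 = 68.5%


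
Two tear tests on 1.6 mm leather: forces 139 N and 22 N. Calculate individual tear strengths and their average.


Tear 1 = 86.9 N/mm
Tear 2 = 13.8 N/mm
Average = 50.4 N/mm


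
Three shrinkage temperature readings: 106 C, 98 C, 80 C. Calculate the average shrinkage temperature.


94.7 C


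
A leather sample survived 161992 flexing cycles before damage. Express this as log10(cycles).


log10(161992) = 5.21


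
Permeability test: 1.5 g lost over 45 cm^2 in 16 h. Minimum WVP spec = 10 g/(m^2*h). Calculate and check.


WVP = 20.83 g/(m^2*h)
Meets specification: Yes

WVP = 1.5 / (45 x 16) x 10000 = 20.83 g/(m^2*h)
Minimum: 10 g/(m^2*h)
Meets spec: Yes


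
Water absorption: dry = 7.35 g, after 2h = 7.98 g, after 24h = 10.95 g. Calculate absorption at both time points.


2h absorption = 8.6%
24h absorption = 49.0%


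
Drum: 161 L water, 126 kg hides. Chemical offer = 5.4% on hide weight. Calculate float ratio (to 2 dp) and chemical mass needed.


Float ratio = 161 / 126 = 1.28
Chemical = 126 x 5.4 / 100 = 6.804 kg


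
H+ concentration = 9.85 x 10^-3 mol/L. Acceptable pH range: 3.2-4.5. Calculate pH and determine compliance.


pH = 2.01
Compliant: No

pH = -log10(9.85 x 10^-3) = 2.01
Range: 3.2 to 4.5
Compliant: No


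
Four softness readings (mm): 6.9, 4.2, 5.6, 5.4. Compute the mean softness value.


5.53 mm


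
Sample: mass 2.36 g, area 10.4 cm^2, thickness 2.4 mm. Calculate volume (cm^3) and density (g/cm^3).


Volume = 2.496 cm^3
Density = 0.946 g/cm^3


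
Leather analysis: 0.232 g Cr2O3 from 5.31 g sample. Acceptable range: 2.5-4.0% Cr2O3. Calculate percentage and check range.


Cr2O3% = 0.232 / 5.31 x 100 = 4.37%
Acceptable range: 2.5 to 4.0%
Within range: No


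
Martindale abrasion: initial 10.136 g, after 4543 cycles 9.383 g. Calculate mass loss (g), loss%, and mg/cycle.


Mass loss = 0.753 g
Loss = 7.43%
Rate = 0.166 mg/cycle

Loss = 10.136 - 9.383 = 0.753 g
Loss% = 0.753 / 10.136 x 100 = 7.43%
Rate = 0.753 / 4543 x 1000 = 0.166 mg/cycle


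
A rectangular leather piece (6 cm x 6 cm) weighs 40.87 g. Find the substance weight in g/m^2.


Area = 6 x 6 = 36 cm^2
SW = 40.87 / 36 x 10000 = 11352.8 g/m^2


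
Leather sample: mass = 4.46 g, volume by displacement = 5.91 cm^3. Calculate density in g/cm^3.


Density = mass / volume
Density = 4.46 / 5.91 = 0.755 g/cm^3


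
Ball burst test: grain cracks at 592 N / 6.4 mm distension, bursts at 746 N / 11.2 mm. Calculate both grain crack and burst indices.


Crack index = 592 / 6.4 = 92.5 N/mm
Burst index = 746 / 11.2 = 66.6 N/mm


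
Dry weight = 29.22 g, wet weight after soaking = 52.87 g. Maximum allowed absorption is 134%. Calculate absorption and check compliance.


Absorption = 80.9%
Compliant: Yes


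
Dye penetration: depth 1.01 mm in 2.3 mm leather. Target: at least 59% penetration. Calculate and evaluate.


Penetration = 1.01 / 2.3 x 100 = 43.9%
Target: 59%
Meets target: No


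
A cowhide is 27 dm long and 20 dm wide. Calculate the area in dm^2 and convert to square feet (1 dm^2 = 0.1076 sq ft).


540 dm^2
58.10 sq ft

Area = 27 x 20 = 540 dm^2
Conversion: 540 x 0.1076 = 58.10 sq ft


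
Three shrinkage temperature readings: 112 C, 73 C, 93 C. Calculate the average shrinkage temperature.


92.7 C

Average = (112 + 73 + 93) / 3
Average = 278 / 3 = 92.7 C


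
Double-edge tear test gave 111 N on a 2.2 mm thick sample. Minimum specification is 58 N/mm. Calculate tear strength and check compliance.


Tear strength = 111 / 2.2 = 50.5 N/mm
Required minimum = 58 N/mm
Compliant: No


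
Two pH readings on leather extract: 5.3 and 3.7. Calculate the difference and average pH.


Difference = |5.3 - 3.7| = 1.6
Average = (5.3 + 3.7) / 2 = 4.50


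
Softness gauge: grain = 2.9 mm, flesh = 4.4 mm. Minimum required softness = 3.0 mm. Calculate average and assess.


Average softness = 3.65 mm
Meets requirement: Yes

Average = (2.9 + 4.4) / 2 = 3.65 mm
Minimum = 3.0 mm
Meets requirement: Yes


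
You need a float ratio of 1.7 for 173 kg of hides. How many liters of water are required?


Water = hide weight x target ratio
Water = 173 x 1.7 = 294.1 L


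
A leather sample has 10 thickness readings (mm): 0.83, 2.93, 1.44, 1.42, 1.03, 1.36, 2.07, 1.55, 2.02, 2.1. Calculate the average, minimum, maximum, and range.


Sum = 16.75
Average = 16.75 / 10 = 1.68 mm
Minimum = 0.83 mm
Maximum = 2.93 mm
Range = 2.93 - 0.83 = 2.10 mm


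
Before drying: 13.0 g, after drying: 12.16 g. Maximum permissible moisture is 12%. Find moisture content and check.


Moisture content = 6.5%
Acceptable: Yes

MC = (13.0 - 12.16) / 13.0 x 100 = 6.5%
Maximum: 12%
Acceptable: Yes


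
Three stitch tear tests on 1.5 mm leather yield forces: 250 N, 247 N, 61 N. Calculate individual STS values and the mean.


STS1 = 250 / 1.5 = 166.7 N/mm
STS2 = 247 / 1.5 = 164.7 N/mm
STS3 = 61 / 1.5 = 40.7 N/mm
Mean = (166.7 + 164.7 + 40.7) / 3 = 124.0 N/mm


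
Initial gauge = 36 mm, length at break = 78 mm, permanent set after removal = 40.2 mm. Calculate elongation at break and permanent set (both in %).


Elongation at break = (78 - 36) / 36 x 100 = 116.7%
Permanent set = (40.2 - 36) / 36 x 100 = 11.7%


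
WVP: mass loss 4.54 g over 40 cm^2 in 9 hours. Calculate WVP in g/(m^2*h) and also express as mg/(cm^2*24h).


WVP = 4.54 / (40 x 9) x 10000 = 126.11 g/(m^2*h)
Mass loss in mg = 4.54 x 1000 = 4540 mg
Per cm^2 per 24h in mg: 4540 x 24 / (40 x 9) = 108960 / 360 = 302.67 mg/(cm^2*24h)


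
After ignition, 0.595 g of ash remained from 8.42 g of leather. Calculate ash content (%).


7.07%

Ash% = 0.595 / 8.42 x 100
Ash% = 7.07%


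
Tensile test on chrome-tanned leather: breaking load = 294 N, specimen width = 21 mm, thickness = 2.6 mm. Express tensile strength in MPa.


Cross-section = 21 x 2.6 = 54.6 mm^2
TS = 294 / 54.6 = 5.38 MPa
(1 N/mm^2 = 1 MPa)


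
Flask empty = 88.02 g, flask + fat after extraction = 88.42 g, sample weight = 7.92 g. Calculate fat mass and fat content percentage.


Fat mass = 0.40 g
Fat content = 5.1%


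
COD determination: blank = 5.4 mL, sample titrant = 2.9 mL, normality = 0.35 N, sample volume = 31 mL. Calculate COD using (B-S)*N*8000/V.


225.8 mg/L

COD = (5.4 - 2.9) x 0.35 x 8000 / 31
COD = 2.5 x 0.35 x 8000 / 31
COD = 225.8 mg/L


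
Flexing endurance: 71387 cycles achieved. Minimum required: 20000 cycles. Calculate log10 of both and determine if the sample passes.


Achieved: log10 = 4.85
Required: log10 = 4.30
Passes: Yes


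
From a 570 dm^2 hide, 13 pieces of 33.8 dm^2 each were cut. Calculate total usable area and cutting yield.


Usable area = 439.4 dm^2
Yield = 77.1%

Total usable = 13 x 33.8 = 439.4 dm^2
Yield = 439.4 / 570 x 100 = 77.1%


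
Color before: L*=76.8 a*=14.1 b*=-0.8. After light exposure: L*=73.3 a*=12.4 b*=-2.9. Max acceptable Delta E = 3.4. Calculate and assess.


dL = -3.5, da = -1.7, db = -2.1
dE = sqrt((-3.5)^2 + (-1.7)^2 + (-2.1)^2) = 4.42
Max = 3.4
Passes: No


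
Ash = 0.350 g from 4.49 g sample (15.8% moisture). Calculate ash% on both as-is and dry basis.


As-is ash% = 0.350 / 4.49 x 100 = 7.80%
Dry mass = 4.49 x (100 - 15.8) / 100 = 3.78058 g
Dry-basis ash% = 0.350 / 3.78058 x 100 = 9.26%


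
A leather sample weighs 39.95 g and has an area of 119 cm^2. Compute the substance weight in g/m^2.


Substance weight = mass / area x 10000
SW = 39.95 / 119 x 10000
SW = 3357.1 g/m^2


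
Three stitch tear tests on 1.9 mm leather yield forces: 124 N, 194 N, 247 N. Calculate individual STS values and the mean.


STS1 = 65.3 N/mm
STS2 = 102.1 N/mm
STS3 = 130.0 N/mm
Mean = 99.1 N/mm


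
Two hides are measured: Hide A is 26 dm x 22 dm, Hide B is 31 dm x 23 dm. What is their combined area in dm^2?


1285 dm^2

Hide A area = 26 x 22 = 572 dm^2
Hide B area = 31 x 23 = 713 dm^2
Total = 572 + 713 = 1285 dm^2


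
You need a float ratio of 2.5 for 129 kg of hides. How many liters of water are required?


322.5 L

Water = hide weight x target ratio
Water = 129 x 2.5 = 322.5 L


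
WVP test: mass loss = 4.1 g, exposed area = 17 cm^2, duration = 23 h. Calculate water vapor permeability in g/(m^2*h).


104.86 g/(m^2*h)

WVP = mass_loss / (area x time) x 10000
WVP = 4.1 / (17 x 23) x 10000
WVP = 4.1 / 391 x 10000 = 104.86 g/(m^2*h)


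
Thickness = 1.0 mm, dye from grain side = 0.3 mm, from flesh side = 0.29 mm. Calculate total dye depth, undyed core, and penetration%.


Total dyed = 0.59 mm
Undyed core = 0.41 mm
Penetration = 59.0%


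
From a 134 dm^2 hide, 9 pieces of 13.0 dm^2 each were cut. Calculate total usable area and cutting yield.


Usable area = 117.0 dm^2
Yield = 87.3%


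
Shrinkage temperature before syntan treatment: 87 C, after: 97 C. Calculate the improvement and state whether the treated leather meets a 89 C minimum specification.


Improvement = 97 - 87 = 10 C
Spec check: 97 C >= 89 C? Yes


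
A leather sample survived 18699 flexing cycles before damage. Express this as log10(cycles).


4.27


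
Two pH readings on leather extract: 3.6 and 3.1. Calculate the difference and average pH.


Difference = 0.5
Average pH = 3.35


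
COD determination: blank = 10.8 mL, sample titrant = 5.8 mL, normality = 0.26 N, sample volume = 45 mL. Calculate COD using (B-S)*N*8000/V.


COD = (10.8 - 5.8) x 0.26 x 8000 / 45
COD = 5.0 x 0.26 x 8000 / 45
COD = 231.1 mg/L


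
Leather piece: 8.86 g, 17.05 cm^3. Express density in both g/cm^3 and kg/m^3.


0.520 g/cm^3
520 kg/m^3


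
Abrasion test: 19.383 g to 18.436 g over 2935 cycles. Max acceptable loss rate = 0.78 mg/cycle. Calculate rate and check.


Rate = 0.323 mg/cycle
Passes: Yes

Loss = 19.383 - 18.436 = 0.947 g
Rate = 0.947 g / 2935 cycles x 1000 = 0.323 mg/cycle
Max = 0.78 mg/cycle
Passes: Yes


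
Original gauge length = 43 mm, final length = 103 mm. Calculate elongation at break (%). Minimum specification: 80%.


Extension = 103 - 43 = 60 mm
Elongation = 60 / 43 x 100 = 139.5%
Minimum required: 80%
Meets specification: Yes


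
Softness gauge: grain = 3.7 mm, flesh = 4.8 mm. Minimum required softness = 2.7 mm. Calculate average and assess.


Average softness = 4.25 mm
Meets requirement: Yes


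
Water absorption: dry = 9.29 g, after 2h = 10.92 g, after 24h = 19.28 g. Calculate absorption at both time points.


2h absorption = 17.5%
24h absorption = 107.5%


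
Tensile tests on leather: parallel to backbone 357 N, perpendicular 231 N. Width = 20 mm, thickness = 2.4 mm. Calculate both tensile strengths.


Area = 20 x 2.4 = 48.0 mm^2
TS (parallel) = 357 / 48.0 = 7.44 N/mm^2
TS (perpendicular) = 231 / 48.0 = 4.81 N/mm^2


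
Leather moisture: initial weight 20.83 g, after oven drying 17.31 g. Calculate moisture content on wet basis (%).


Moisture = 20.83 - 17.31 = 3.52 g
MC = 3.52 / 20.83 x 100 = 16.9%


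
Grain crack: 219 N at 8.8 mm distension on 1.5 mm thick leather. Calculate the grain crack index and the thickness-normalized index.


Crack index = 24.9 N/mm
Normalized index = 16.6 N/mm per mm

Crack index = 219 / 8.8 = 24.9 N/mm
Normalized = 24.9 / 1.5 = 16.6 N/mm per mm


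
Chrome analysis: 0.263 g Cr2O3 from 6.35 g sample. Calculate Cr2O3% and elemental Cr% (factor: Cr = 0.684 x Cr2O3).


Cr2O3% = 0.263 / 6.35 x 100 = 4.14%
Cr% = 4.14 x 0.684 = 2.83%


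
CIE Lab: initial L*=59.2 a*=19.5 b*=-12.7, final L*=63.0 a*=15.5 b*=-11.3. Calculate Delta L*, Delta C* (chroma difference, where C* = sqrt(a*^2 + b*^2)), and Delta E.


Delta L* = 63.0 - 59.2 = 3.8
C1* = sqrt((19.5)^2 + (-12.7)^2) = 23.271
C2* = sqrt((15.5)^2 + (-11.3)^2) = 19.182
Delta C* = 19.182 - 23.271 = -4.09
Delta E = sqrt((3.8)^2 + (-4.0)^2 + (1.4)^2) = 5.69


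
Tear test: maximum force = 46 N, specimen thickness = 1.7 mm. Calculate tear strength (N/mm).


Tear strength = force / thickness
Tear = 46 / 1.7 = 27.1 N/mm


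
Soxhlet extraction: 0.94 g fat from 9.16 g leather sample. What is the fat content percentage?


10.3%

Fat content = 0.94 / 9.16 x 100
Fat = 10.3%


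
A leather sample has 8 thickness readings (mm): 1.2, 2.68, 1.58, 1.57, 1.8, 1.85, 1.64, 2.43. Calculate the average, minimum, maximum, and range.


Average = 1.84 mm
Min = 1.2 mm
Max = 2.68 mm
Range = 1.48 mm


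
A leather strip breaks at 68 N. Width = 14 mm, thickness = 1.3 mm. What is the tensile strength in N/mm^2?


Cross-sectional area = 14 x 1.3 = 18.2 mm^2
Tensile strength = 68 / 18.2 = 3.74 N/mm^2


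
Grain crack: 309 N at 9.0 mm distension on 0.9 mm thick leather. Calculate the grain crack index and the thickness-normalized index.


Crack index = 309 / 9.0 = 34.3 N/mm
Normalized = 34.3 / 0.9 = 38.1 N/mm per mm


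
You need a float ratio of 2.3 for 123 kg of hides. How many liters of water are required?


282.9 L


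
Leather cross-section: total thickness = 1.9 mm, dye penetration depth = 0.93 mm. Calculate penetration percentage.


48.9%

Penetration% = 0.93 / 1.9 x 100
Penetration = 48.9%


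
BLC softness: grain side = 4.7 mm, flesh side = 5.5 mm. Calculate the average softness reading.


Average = (4.7 + 5.5) / 2
Average = 5.10 mm


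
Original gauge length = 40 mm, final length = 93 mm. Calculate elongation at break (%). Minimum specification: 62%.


Extension = 93 - 40 = 53 mm
Elongation = 53 / 40 x 100 = 132.5%
Minimum required: 62%
Meets specification: Yes


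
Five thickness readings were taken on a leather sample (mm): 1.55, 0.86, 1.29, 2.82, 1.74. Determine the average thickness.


1.65 mm


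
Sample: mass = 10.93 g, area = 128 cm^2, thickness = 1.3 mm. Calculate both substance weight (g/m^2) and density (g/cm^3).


SW = 10.93 / 128 x 10000 = 853.9 g/m^2
Volume = 128 x 1.3 / 10 = 16.64 cm^3
Density = 10.93 / 16.64 = 0.657 g/cm^3


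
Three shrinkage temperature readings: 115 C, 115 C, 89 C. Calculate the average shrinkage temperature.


Average = (115 + 115 + 89) / 3
Average = 319 / 3 = 106.3 C


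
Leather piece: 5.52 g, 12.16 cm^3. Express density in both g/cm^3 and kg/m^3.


Density = 5.52 / 12.16 = 0.454 g/cm^3
Convert: 0.454 x 1000 = 454 kg/m^3


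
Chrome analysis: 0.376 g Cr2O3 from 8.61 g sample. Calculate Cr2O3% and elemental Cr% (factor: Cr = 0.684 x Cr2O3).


Cr2O3% = 0.376 / 8.61 x 100 = 4.37%
Cr% = 4.37 x 0.684 = 2.99%


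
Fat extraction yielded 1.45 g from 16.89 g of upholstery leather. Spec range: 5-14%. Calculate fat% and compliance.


Fat content = 8.6%
Compliant: Yes

Fat% = 1.45 / 16.89 x 100 = 8.6%
Spec range: 5-14%
Compliant: Yes


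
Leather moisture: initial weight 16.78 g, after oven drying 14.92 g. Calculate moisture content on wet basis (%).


Moisture = 16.78 - 14.92 = 1.86 g
MC = 1.86 / 16.78 x 100 = 11.1%


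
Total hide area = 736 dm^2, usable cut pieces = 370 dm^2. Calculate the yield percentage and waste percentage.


Yield = 370 / 736 x 100 = 50.3%
Waste = 736 - 370 = 366 dm^2
Waste% = 100 - 50.3 = 49.7%


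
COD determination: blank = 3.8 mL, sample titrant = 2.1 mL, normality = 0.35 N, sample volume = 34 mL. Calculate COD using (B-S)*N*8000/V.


140.0 mg/L

COD = (3.8 - 2.1) x 0.35 x 8000 / 34
COD = 1.7 x 0.35 x 8000 / 34
COD = 140.0 mg/L


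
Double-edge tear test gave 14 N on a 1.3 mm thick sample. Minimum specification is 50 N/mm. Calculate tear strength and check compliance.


Tear strength = 10.8 N/mm
Compliant: No


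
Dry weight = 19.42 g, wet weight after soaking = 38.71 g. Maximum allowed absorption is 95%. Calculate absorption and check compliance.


WA = (38.71 - 19.42) / 19.42 x 100 = 99.3%
Maximum allowed: 95%
Compliant: No


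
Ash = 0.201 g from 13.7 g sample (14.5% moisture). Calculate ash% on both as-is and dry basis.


As-is ash% = 0.201 / 13.7 x 100 = 1.47%
Dry mass = 13.7 x (100 - 14.5) / 100 = 11.7135 g
Dry-basis ash% = 0.201 / 11.7135 x 100 = 1.72%


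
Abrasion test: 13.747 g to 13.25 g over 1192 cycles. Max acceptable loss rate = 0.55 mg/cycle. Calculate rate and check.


Loss = 13.747 - 13.25 = 0.497 g
Rate = 0.497 g / 1192 cycles x 1000 = 0.417 mg/cycle
Max = 0.55 mg/cycle
Passes: Yes


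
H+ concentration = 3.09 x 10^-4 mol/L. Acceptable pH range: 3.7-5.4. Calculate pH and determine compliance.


pH = -log10(3.09 x 10^-4) = 3.51
Range: 3.7 to 5.4
Compliant: No


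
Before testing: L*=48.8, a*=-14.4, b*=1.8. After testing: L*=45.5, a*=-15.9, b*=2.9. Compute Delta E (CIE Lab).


dL = 45.5 - 48.8 = -3.3
da = -15.9 - (-14.4) = -1.5
db = 2.9 - 1.8 = 1.1
dE = sqrt((-3.3)^2 + (-1.5)^2 + (1.1)^2) = 3.79


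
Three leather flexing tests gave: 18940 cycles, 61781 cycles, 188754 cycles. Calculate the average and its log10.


Average = (18940 + 61781 + 188754) / 3 = 89825 cycles
log10(89825) = 4.95


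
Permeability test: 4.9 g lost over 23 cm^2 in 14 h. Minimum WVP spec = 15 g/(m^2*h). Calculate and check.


WVP = 152.17 g/(m^2*h)
Meets specification: Yes

WVP = 4.9 / (23 x 14) x 10000 = 152.17 g/(m^2*h)
Minimum: 15 g/(m^2*h)
Meets spec: Yes


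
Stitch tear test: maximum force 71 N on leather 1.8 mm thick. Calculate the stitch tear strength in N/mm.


39.4 N/mm

Stitch tear strength = force / thickness
STS = 71 / 1.8 = 39.4 N/mm


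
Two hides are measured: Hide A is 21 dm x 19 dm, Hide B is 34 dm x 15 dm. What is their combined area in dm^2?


Hide A area = 21 x 19 = 399 dm^2
Hide B area = 34 x 15 = 510 dm^2
Total = 399 + 510 = 909 dm^2
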